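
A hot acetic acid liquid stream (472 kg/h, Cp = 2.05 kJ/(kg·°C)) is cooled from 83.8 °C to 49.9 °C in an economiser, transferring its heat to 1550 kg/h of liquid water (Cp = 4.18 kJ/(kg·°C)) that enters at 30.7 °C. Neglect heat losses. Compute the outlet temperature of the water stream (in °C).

T_c,out = 35.8 °C

Heat released by hot stream: Q = 472 × 2.05 × (83.8 − 49.9) = 32802 kJ/h
Energy balance on cold side (adiabatic exchanger): Q = ṁ_c·Cp_c·(T_c,out − T_c,in)
T_c,out = 30.7 + 32802/(1550 × 4.18) = 35.763 °C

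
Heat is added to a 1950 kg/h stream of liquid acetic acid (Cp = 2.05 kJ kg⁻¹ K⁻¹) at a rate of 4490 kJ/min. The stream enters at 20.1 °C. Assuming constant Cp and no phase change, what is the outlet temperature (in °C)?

Q = 4490 kJ/min = 269400 kJ/h
ΔT = Q/(ṁ·Cp) = 269400/(1950×2.05) = 67.392 K
T_out = 20.1 + 67.392 = 87.492 °C

T_out = 87.5 °C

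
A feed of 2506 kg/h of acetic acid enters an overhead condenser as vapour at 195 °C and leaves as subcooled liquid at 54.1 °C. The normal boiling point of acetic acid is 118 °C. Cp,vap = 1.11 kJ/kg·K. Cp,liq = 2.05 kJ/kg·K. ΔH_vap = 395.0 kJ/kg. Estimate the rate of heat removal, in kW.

vapour 195→118 °C: -85.47 kJ/kg
condensation at 118 °C: -395 kJ/kg
liquid 118→54.1 °C: -130.99 kJ/kg
Δh = -85.47 + -395 + -130.99 = -611.47 kJ/kg
Q = ṁ·Δh = 2506 kg/h × -611.47 kJ/kg = -1.5323e+06 kJ/h
|Q| = 425.65 kW

Q_c = 426 kW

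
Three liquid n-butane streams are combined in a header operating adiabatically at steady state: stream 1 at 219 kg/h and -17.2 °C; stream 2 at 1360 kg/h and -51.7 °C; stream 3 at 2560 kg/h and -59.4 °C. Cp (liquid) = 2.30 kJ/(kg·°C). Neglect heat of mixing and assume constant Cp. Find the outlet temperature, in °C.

T_out = -54.6 °C

Adiabatic, steady state ⇒ Σ ṁᵢCp,ᵢ(T_out − Tᵢ) = 0
T_out = Σ ṁᵢCp,ᵢTᵢ / Σ ṁᵢCp,ᵢ
      = -520130 / 9519.7 = -54.637 °C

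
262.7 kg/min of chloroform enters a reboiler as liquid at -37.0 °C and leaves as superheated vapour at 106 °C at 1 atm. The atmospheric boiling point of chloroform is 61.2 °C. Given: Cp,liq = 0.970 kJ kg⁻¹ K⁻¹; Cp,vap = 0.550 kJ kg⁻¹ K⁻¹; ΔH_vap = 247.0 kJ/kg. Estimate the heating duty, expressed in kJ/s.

Q = 1610 kJ/s

liquid -37.0→61.2 °C: 95.254 kJ/kg
vaporisation at 61.2 °C: 247 kJ/kg
vapour 61.2→106 °C: 24.64 kJ/kg
Δh = 95.254 + 247 + 24.64 = 366.89 kJ/kg
Q = ṁ·Δh = 262.7 kg/min × 366.89 kJ/kg = 96383 kJ/min
|Q| = 1606.4 kW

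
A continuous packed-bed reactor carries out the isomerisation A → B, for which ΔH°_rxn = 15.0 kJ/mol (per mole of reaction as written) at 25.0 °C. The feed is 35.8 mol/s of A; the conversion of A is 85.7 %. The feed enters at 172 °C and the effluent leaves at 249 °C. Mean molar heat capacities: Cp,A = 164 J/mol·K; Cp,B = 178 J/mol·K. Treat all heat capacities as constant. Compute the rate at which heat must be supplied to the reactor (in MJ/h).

Extent of reaction ξ = 0.857 × 35.8 = 30.681 mol/s
Reaction term: ξ·ΔH°_rxn = 30.681 × 15.0 = 460.21 kJ/s
Sensible, feed 172→25 °C: -863.07 kJ/s
Outlet flows (mol/s): A 5.1194, B 30.681
Sensible, products 25→249 °C: 1411.4 kJ/s
Q = ΔH = 1008.5 kJ/s = 1008.5 kW
Heat supplied = 3630.6 MJ/h

Q_in = 3630 MJ/h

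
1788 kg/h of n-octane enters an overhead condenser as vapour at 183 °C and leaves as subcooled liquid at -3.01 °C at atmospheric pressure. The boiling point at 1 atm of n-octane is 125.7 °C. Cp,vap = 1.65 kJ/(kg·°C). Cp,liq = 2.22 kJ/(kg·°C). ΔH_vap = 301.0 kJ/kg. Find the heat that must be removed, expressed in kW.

Q_c = 338 kW

vapour 183→125.7 °C: -94.545 kJ/kg
condensation at 125.7 °C: -301 kJ/kg
liquid 125.7→-3.01 °C: -285.74 kJ/kg
Δh = -94.545 + -301 + -285.74 = -681.28 kJ/kg
Q = ṁ·Δh = 1788 kg/h × -681.28 kJ/kg = -1.2181e+06 kJ/h
|Q| = 338.37 kW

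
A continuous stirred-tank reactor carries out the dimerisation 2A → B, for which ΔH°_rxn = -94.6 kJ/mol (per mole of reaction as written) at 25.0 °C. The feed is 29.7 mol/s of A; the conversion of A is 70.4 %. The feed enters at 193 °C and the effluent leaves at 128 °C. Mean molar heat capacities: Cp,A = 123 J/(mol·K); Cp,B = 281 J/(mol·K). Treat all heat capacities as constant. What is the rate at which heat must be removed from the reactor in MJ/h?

Extent of reaction ξ = 0.704 × 29.7 / 2 = 10.454 mol/s
Reaction term: ξ·ΔH°_rxn = 10.454 × -94.6 = -988.99 kJ/s
Sensible, feed 193→25 °C: -613.72 kJ/s
Outlet flows (mol/s): A 8.7912, B 10.454
Sensible, products 25→128 °C: 413.96 kJ/s
Q = ΔH = -1188.7 kJ/s = -1188.7 kW
Heat removed = 4279.5 MJ/h

Q_out = 4280 MJ/h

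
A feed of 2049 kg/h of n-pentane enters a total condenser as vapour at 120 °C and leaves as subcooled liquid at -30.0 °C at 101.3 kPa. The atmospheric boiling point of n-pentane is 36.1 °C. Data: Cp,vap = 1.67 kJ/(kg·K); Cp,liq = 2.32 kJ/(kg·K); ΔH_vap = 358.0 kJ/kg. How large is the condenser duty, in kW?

vapour 120→36.1 °C: -140.11 kJ/kg
condensation at 36.1 °C: -358 kJ/kg
liquid 36.1→-30.0 °C: -153.35 kJ/kg
Δh = -140.11 + -358 + -153.35 = -651.46 kJ/kg
Q = ṁ·Δh = 2049 kg/h × -651.46 kJ/kg = -1.3349e+06 kJ/h
|Q| = 370.79 kW

Q_c = 371 kW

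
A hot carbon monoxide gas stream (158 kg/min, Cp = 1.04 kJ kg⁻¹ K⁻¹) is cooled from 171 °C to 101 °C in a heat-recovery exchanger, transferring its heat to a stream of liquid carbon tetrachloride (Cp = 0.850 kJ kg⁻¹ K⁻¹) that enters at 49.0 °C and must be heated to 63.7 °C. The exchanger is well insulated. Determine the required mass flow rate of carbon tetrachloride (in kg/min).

ṁ_c = 921 kg/min

Heat released by hot stream: Q = 158 × 1.04 × (171 − 101) = 11502 kJ/min
Energy balance on cold side (adiabatic exchanger): Q = ṁ_c·Cp_c·(T_c,out − T_c,in)
ṁ_c = 11502 / [0.850 × (63.7 − 49.0)] = 920.56 kg/min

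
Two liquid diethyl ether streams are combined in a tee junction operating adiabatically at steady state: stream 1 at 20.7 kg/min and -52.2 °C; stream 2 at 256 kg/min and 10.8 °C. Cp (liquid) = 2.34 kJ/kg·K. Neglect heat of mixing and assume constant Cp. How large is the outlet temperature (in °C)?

T_out = 6.09 °C

No heat crosses the boundary, so H_out = H_in.
T_out = Σ ṁᵢCp,ᵢTᵢ / Σ ṁᵢCp,ᵢ
      = 3941.2 / 647.48 = 6.087 °C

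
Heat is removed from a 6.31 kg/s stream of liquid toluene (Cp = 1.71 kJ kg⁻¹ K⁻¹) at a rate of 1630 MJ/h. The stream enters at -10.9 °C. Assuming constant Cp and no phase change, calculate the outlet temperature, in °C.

Q = 1630 MJ/h = 452.78 kJ/s
ΔT = Q/(ṁ·Cp) = 452.78/(6.31×1.71) = 41.962 K
T_out = -10.9 − 41.962 = -52.862 °C

T_out = -52.9 °C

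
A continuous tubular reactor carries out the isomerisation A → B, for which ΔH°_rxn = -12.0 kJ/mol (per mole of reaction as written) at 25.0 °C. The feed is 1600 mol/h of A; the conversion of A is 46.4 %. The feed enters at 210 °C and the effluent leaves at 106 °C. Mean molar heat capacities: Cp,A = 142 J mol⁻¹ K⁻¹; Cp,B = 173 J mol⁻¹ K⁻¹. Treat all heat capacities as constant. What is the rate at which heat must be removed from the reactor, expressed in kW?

Extent of reaction ξ = 0.464 × 1600 = 742.4 mol/h
Reaction term: ξ·ΔH°_rxn = 742.4 × -12.0 = -8908.8 kJ/h
Sensible, feed 210→25 °C: -42032 kJ/h
Outlet flows (mol/h): A 857.6, B 742.4
Sensible, products 25→106 °C: 20267 kJ/h
Q = ΔH = -30673 kJ/h = -8.5204 kW
Heat removed = 8.5204 kW

Q_out = 8.52 kW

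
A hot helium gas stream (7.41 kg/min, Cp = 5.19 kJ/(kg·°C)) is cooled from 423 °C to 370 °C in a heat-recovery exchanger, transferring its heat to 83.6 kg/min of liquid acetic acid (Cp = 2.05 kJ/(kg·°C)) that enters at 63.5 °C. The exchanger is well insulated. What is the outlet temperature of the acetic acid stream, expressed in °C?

Heat released by hot stream: Q = 7.41 × 5.19 × (423 − 370) = 2038.3 kJ/min
Energy balance on cold side (adiabatic exchanger): Q = ṁ_c·Cp_c·(T_c,out − T_c,in)
T_c,out = 63.5 + 2038.3/(83.6 × 2.05) = 75.393 °C

T_c,out = 75.4 °C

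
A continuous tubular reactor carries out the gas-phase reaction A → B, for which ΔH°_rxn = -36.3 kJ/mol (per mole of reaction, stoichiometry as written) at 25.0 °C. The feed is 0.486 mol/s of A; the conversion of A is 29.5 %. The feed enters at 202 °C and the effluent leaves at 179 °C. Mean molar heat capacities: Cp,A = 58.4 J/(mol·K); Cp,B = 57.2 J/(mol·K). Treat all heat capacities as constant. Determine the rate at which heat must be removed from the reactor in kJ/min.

Q_out = 353 kJ/min

Extent of reaction ξ = 0.295 × 0.486 = 0.14337 mol/s
Reaction term: ξ·ΔH°_rxn = 0.14337 × -36.3 = -5.2043 kJ/s
Sensible, feed 202→25 °C: -5.0237 kJ/s
Outlet flows (mol/s): A 0.34263, B 0.14337
Sensible, products 25→179 °C: 4.3444 kJ/s
Q = ΔH = -5.8836 kJ/s = -5.8836 kW
Heat removed = 353.02 kJ/min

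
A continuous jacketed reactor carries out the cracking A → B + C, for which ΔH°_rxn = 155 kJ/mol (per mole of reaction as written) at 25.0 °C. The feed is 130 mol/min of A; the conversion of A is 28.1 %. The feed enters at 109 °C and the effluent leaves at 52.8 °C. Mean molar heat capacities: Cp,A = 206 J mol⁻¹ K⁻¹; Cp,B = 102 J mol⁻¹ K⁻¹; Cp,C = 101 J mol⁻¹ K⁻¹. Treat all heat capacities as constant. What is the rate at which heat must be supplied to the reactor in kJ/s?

Q_in = 69.2 kJ/s

Extent of reaction ξ = 0.281 × 130 = 36.53 mol/min
Reaction term: ξ·ΔH°_rxn = 36.53 × 155 = 5662.2 kJ/min
Sensible, feed 109→25 °C: -2249.5 kJ/min
Outlet flows (mol/min): A 93.47, B 36.53, C 36.53
Sensible, products 25→52.8 °C: 741.44 kJ/min
Q = ΔH = 4154.1 kJ/min = 69.234 kW
Heat supplied = 69.234 kJ/s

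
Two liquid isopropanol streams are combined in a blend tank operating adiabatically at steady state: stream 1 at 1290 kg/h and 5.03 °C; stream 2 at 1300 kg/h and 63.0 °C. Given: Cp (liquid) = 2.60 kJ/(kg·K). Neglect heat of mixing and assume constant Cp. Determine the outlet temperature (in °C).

No heat crosses the boundary, so H_out = H_in.
Σ ṁᵢCp,ᵢTᵢ = 1290×2.60×5.03 + 1300×2.60×63.0 = 229810
Σ ṁᵢCp,ᵢ = 1290×2.60 + 1300×2.60 = 6734
T_out = 229810 / 6734 = 34.127 °C

T_out = 34.1 °C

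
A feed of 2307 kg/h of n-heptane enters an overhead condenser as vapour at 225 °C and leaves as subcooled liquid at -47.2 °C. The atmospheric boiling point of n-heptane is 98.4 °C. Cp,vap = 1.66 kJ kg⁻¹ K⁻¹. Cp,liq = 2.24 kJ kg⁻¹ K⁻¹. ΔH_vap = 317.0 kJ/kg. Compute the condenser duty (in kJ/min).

vapour 225→98.4 °C: -210.16 kJ/kg
condensation at 98.4 °C: -317 kJ/kg
liquid 98.4→-47.2 °C: -326.14 kJ/kg
Δh = -210.16 + -317 + -326.14 = -853.3 kJ/kg
Q = ṁ·Δh = 2307 kg/h × -853.3 kJ/kg = -1.9686e+06 kJ/h
|Q| = 546.82 kW = 32809 kJ/min

Q_c = 32800 kJ/min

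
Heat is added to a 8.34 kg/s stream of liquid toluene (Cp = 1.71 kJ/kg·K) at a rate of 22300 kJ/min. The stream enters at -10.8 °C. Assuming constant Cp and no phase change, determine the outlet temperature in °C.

Q = 22300 kJ/min = 371.67 kJ/s
ΔT = Q/(ṁ·Cp) = 371.67/(8.34×1.71) = 26.061 K
T_out = -10.8 + 26.061 = 15.261 °C

T_out = 15.3 °C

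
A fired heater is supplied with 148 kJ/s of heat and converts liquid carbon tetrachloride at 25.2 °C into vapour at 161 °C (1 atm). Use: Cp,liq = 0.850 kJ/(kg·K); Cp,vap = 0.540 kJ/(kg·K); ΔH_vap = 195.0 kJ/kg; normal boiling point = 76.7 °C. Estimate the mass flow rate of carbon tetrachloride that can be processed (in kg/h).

ṁ = 1870 kg/h

Δh = 0.850×(76.7−25.2) + 195.0 + 0.540×(161−76.7) = 284.3 kJ/kg
Q = 148 kJ/s = 148 kJ/s = 532800 kJ/h
ṁ = Q/Δh = 532800 / 284.3 = 1874.1 kg/h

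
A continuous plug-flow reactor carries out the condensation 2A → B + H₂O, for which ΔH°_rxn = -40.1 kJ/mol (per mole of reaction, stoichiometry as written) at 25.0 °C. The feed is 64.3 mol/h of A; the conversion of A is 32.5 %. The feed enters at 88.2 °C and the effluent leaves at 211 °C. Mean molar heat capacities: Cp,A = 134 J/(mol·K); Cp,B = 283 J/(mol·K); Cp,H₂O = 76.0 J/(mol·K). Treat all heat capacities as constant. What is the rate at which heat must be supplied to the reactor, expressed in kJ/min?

Extent of reaction ξ = 0.325 × 64.3 / 2 = 10.449 mol/h
Reaction term: ξ·ΔH°_rxn = 10.449 × -40.1 = -418.99 kJ/h
Sensible, feed 88.2→25 °C: -544.54 kJ/h
Outlet flows (mol/h): A 43.402, B 10.449, H₂O 10.449
Sensible, products 25→211 °C: 1779.5 kJ/h
Q = ΔH = 815.93 kJ/h = 0.22665 kW
Heat supplied = 13.599 kJ/min

Q_in = 13.6 kJ/min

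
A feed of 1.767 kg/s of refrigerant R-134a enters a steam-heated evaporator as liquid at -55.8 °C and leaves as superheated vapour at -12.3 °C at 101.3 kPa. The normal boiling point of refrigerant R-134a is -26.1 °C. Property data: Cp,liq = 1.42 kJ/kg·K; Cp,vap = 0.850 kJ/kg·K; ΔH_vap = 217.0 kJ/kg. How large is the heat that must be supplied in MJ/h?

liquid -55.8→-26.1 °C: 42.174 kJ/kg
vaporisation at -26.1 °C: 217 kJ/kg
vapour -26.1→-12.3 °C: 11.73 kJ/kg
Δh = 42.174 + 217 + 11.73 = 270.9 kJ/kg
Q = ṁ·Δh = 1.767 kg/s × 270.9 kJ/kg = 478.69 kJ/s
|Q| = 478.69 kW = 1723.3 MJ/h

Q = 1720 MJ/h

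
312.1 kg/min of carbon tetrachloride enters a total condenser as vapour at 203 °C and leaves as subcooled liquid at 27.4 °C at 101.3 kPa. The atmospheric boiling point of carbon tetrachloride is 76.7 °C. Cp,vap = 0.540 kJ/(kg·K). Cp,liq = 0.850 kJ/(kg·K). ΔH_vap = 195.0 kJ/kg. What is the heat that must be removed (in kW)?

vapour 203→76.7 °C: -68.202 kJ/kg
condensation at 76.7 °C: -195 kJ/kg
liquid 76.7→27.4 °C: -41.905 kJ/kg
Δh = -68.202 + -195 + -41.905 = -305.11 kJ/kg
Q = ṁ·Δh = 312.1 kg/min × -305.11 kJ/kg = -95224 kJ/min
|Q| = 1587.1 kW

Q_c = 1590 kW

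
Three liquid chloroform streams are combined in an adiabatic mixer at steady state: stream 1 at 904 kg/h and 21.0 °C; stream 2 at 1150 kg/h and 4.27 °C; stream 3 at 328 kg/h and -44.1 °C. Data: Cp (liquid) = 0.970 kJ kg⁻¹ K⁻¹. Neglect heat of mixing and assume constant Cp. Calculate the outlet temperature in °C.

No heat crosses the boundary, so H_out = H_in.
T_out = Σ ṁᵢCp,ᵢTᵢ / Σ ṁᵢCp,ᵢ
      = 9146.8 / 2310.5 = 3.9587 °C

T_out = 3.96 °C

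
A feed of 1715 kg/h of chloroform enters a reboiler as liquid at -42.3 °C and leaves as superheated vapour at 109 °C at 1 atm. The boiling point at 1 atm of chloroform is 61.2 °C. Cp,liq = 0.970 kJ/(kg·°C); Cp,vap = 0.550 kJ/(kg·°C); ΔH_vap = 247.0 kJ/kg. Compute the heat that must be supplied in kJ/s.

liquid -42.3→61.2 °C: 100.39 kJ/kg
vaporisation at 61.2 °C: 247 kJ/kg
vapour 61.2→109 °C: 26.29 kJ/kg
Δh = 100.39 + 247 + 26.29 = 373.69 kJ/kg
Q = ṁ·Δh = 1715 kg/h × 373.69 kJ/kg = 640870 kJ/h
|Q| = 178.02 kW

Q = 178 kJ/s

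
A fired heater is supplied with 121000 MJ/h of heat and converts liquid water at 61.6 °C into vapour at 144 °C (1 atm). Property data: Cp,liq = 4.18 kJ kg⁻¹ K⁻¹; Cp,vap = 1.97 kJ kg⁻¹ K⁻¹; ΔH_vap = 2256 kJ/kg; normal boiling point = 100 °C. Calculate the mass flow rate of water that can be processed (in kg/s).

ṁ = 13.4 kg/s

Δh = 4.18×(100−61.6) + 2256 + 1.97×(144−100) = 2503.2 kJ/kg
Q = 121000 MJ/h = 33611 kJ/s = 33611 kJ/s
ṁ = Q/Δh = 33611 / 2503.2 = 13.427 kg/s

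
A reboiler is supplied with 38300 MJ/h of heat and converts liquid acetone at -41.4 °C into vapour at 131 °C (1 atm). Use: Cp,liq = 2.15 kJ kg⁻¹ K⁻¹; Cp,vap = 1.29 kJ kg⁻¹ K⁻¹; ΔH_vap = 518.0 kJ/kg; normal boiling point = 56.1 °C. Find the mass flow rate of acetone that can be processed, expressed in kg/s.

ṁ = 12.9 kg/s

Δh = 2.15×(56.1−-41.4) + 518.0 + 1.29×(131−56.1) = 824.25 kJ/kg
Q = 38300 MJ/h = 10639 kJ/s = 10639 kJ/s
ṁ = Q/Δh = 10639 / 824.25 = 12.907 kg/s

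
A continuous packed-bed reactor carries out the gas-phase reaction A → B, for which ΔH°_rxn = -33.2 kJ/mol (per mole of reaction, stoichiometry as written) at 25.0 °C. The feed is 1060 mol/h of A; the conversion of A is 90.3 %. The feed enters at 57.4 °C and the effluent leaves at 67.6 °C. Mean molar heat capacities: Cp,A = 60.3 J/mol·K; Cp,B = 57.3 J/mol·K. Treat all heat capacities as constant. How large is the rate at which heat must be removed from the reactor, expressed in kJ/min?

Extent of reaction ξ = 0.903 × 1060 = 957.18 mol/h
Reaction term: ξ·ΔH°_rxn = 957.18 × -33.2 = -31778 kJ/h
Sensible, feed 57.4→25 °C: -2070.9 kJ/h
Outlet flows (mol/h): A 102.82, B 957.18
Sensible, products 25→67.6 °C: 2600.6 kJ/h
Q = ΔH = -31249 kJ/h = -8.6802 kW
Heat removed = 520.81 kJ/min

Q_out = 521 kJ/min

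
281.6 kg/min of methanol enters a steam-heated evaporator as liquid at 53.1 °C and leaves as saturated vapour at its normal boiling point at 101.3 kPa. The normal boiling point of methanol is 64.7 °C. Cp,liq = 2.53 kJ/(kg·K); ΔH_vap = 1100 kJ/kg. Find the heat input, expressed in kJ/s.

Q = 5300 kJ/s

liquid 53.1→64.7 °C: 29.348 kJ/kg
vaporisation at 64.7 °C: 1100 kJ/kg
Δh = 29.348 + 1100 = 1129.3 kJ/kg
Q = ṁ·Δh = 281.6 kg/min × 1129.3 kJ/kg = 318020 kJ/min
|Q| = 5300.4 kW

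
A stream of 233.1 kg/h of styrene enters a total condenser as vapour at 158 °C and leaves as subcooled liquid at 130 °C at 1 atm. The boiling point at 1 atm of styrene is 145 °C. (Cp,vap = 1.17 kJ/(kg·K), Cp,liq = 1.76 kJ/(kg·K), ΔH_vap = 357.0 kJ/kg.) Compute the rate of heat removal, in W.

Q_c = 25800 W

vapour 158→145 °C: -15.21 kJ/kg
condensation at 145 °C: -357 kJ/kg
liquid 145→130 °C: -26.4 kJ/kg
Δh = -15.21 + -357 + -26.4 = -398.61 kJ/kg
Q = ṁ·Δh = 233.1 kg/h × -398.61 kJ/kg = -92916 kJ/h
|Q| = 25.81 kW = 25810 W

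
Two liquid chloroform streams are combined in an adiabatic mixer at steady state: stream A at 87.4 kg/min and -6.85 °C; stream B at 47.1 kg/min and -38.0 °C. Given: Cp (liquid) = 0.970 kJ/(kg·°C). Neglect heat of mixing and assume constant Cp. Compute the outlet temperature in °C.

Energy balance with Q = 0: Σ ṁᵢCp,ᵢ(T_out − Tᵢ) = 0
T_out = Σ ṁᵢCp,ᵢTᵢ / Σ ṁᵢCp,ᵢ
      = -2316.8 / 130.47 = -17.758 °C

T_out = -17.8 °C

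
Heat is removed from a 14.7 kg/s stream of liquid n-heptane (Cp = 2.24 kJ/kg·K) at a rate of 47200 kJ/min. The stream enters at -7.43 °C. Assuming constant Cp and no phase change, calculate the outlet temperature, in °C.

T_out = -31.3 °C

Q = 47200 kJ/min = 786.67 kJ/s
ΔT = Q/(ṁ·Cp) = 786.67/(14.7×2.24) = 23.891 K
T_out = -7.43 − 23.891 = -31.321 °C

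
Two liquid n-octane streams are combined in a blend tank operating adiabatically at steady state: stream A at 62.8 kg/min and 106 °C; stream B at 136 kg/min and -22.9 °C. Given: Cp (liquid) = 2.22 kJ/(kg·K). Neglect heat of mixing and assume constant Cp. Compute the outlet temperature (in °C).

Energy balance with Q = 0: Σ ṁᵢCp,ᵢ(T_out − Tᵢ) = 0
T_out = Σ ṁᵢCp,ᵢTᵢ / Σ ṁᵢCp,ᵢ
      = 7864.1 / 441.34 = 17.819 °C

T_out = 17.8 °C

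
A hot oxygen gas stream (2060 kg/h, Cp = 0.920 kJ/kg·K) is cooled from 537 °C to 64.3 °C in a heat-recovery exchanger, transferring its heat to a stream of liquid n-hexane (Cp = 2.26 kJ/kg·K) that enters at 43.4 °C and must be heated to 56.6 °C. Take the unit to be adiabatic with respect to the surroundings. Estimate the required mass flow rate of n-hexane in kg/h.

Heat released by hot stream: Q = 2060 × 0.920 × (537 − 64.3) = 895860 kJ/h
Energy balance on cold side (adiabatic exchanger): Q = ṁ_c·Cp_c·(T_c,out − T_c,in)
ṁ_c = 895860 / [2.26 × (56.6 − 43.4)] = 30030 kg/h

ṁ_c = 30000 kg/h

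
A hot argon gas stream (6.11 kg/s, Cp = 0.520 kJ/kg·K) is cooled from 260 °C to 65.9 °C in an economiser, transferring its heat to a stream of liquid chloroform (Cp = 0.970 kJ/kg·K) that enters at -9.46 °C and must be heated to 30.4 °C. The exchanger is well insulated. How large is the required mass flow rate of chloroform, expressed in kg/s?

Heat released by hot stream: Q = 6.11 × 0.520 × (260 − 65.9) = 616.69 kJ/s
Energy balance on cold side (adiabatic exchanger): Q = ṁ_c·Cp_c·(T_c,out − T_c,in)
ṁ_c = 616.69 / [0.970 × (30.4 − -9.46)] = 15.95 kg/s

ṁ_c = 16.0 kg/s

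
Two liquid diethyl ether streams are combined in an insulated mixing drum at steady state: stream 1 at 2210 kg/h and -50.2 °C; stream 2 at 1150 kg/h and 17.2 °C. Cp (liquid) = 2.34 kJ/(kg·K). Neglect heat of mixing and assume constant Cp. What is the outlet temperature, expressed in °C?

T_out = -27.1 °C

No heat crosses the boundary, so H_out = H_in.
T_out = Σ ṁᵢCp,ᵢTᵢ / Σ ṁᵢCp,ᵢ
      = -213320 / 7862.4 = -27.132 °C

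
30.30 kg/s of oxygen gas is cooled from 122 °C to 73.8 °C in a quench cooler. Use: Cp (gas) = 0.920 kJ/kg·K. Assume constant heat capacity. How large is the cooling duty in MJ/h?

Q = ṁ·Cp·ΔT = 30.30 × 0.920 × (73.8 − 122) = -1343.6 kJ/s
Cooling duty = 4837 MJ/h

Q_c = 4840 MJ/h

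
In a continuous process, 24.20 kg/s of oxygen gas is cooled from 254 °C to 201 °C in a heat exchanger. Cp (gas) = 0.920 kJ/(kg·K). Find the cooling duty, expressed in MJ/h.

Q_c = 4250 MJ/h

Q = ṁ·Cp·ΔT = 24.20 × 0.920 × (201 − 254) = -1180 kJ/s
Cooling duty = 4248 MJ/h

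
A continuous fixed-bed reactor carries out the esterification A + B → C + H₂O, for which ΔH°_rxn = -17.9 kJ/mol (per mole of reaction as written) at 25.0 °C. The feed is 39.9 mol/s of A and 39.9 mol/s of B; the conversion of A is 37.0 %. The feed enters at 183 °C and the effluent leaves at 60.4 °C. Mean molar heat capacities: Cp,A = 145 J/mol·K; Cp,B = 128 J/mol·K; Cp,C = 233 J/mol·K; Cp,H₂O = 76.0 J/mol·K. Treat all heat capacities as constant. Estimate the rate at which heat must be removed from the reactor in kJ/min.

Q_out = 94900 kJ/min

Extent of reaction ξ = 0.370 × 39.9 = 14.763 mol/s
Reaction term: ξ·ΔH°_rxn = 14.763 × -17.9 = -264.26 kJ/s
Sensible, feed 183→25 °C: -1721 kJ/s
Outlet flows (mol/s): A 25.137, B 25.137, C 14.763, H₂O 14.763
Sensible, products 25→60.4 °C: 404.42 kJ/s
Q = ΔH = -1580.9 kJ/s = -1580.9 kW
Heat removed = 94853 kJ/min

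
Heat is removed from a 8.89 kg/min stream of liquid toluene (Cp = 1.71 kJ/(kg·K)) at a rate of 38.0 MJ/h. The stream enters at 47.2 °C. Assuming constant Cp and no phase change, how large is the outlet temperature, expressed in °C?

T_out = 5.54 °C

Q = 38.0 MJ/h = 633.33 kJ/min
ΔT = Q/(ṁ·Cp) = 633.33/(8.89×1.71) = 41.661 K
T_out = 47.2 − 41.661 = 5.5385 °C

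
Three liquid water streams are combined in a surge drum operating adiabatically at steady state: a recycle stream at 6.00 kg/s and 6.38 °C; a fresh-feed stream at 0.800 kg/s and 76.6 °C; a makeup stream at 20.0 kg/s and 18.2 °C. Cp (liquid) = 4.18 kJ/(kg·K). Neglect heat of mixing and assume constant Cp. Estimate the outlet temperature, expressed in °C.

No heat crosses the boundary, so H_out = H_in.
T_out = Σ ṁᵢCp,ᵢTᵢ / Σ ṁᵢCp,ᵢ
      = 1937.7 / 112.02 = 17.297 °C

T_out = 17.3 °C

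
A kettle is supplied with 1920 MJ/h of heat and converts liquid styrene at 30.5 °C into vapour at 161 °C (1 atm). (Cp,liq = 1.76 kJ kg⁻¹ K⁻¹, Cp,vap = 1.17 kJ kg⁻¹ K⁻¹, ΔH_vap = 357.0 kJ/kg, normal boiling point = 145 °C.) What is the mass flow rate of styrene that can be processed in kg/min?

ṁ = 55.4 kg/min

Δh = 1.76×(145−30.5) + 357.0 + 1.17×(161−145) = 577.24 kJ/kg
Q = 1920 MJ/h = 533.33 kJ/s = 32000 kJ/min
ṁ = Q/Δh = 32000 / 577.24 = 55.436 kg/min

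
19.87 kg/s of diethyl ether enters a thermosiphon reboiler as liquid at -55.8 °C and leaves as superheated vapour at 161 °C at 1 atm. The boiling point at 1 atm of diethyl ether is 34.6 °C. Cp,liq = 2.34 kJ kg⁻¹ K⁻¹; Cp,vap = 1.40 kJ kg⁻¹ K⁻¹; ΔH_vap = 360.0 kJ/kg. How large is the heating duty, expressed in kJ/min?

liquid -55.8→34.6 °C: 211.54 kJ/kg
vaporisation at 34.6 °C: 360 kJ/kg
vapour 34.6→161 °C: 176.96 kJ/kg
Δh = 211.54 + 360 + 176.96 = 748.5 kJ/kg
Q = ṁ·Δh = 19.87 kg/s × 748.5 kJ/kg = 14873 kJ/s
|Q| = 14873 kW = 892360 kJ/min

Q = 892000 kJ/min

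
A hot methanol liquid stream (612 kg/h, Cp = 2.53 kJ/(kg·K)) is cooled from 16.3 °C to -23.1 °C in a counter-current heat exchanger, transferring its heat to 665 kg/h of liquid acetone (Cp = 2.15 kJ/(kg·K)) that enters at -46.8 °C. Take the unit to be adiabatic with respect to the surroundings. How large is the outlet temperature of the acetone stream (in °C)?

Heat released by hot stream: Q = 612 × 2.53 × (16.3 − -23.1) = 61005 kJ/h
Energy balance on cold side (adiabatic exchanger): Q = ṁ_c·Cp_c·(T_c,out − T_c,in)
T_c,out = -46.8 + 61005/(665 × 2.15) = -4.1314 °C

T_c,out = -4.13 °C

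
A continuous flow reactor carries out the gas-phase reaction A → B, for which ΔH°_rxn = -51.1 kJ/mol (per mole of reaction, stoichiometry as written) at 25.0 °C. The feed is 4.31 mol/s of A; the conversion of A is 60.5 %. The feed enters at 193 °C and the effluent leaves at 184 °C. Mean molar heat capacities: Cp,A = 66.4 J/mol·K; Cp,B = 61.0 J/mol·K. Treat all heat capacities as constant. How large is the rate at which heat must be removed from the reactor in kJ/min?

Extent of reaction ξ = 0.605 × 4.31 = 2.6075 mol/s
Reaction term: ξ·ΔH°_rxn = 2.6075 × -51.1 = -133.25 kJ/s
Sensible, feed 193→25 °C: -48.079 kJ/s
Outlet flows (mol/s): A 1.7024, B 2.6075
Sensible, products 25→184 °C: 43.264 kJ/s
Q = ΔH = -138.06 kJ/s = -138.06 kW
Heat removed = 8283.6 kJ/min

Q_out = 8280 kJ/min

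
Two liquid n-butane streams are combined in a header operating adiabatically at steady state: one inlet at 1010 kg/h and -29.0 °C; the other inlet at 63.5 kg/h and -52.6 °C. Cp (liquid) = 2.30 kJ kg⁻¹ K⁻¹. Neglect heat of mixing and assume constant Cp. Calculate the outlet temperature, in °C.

Adiabatic, steady state ⇒ Σ ṁᵢCp,ᵢ(T_out − Tᵢ) = 0
T_out = Σ ṁᵢCp,ᵢTᵢ / Σ ṁᵢCp,ᵢ
      = -75049 / 2469.1 = -30.396 °C

T_out = -30.4 °C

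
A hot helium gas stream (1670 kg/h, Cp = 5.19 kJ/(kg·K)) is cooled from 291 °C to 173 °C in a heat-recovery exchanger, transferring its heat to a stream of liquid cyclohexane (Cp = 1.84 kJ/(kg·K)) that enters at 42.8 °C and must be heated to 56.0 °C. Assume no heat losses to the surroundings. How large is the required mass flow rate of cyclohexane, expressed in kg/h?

Heat released by hot stream: Q = 1670 × 5.19 × (291 − 173) = 1.0227e+06 kJ/h
Energy balance on cold side (adiabatic exchanger): Q = ṁ_c·Cp_c·(T_c,out − T_c,in)
ṁ_c = 1.0227e+06 / [1.84 × (56.0 − 42.8)] = 42109 kg/h

ṁ_c = 42100 kg/h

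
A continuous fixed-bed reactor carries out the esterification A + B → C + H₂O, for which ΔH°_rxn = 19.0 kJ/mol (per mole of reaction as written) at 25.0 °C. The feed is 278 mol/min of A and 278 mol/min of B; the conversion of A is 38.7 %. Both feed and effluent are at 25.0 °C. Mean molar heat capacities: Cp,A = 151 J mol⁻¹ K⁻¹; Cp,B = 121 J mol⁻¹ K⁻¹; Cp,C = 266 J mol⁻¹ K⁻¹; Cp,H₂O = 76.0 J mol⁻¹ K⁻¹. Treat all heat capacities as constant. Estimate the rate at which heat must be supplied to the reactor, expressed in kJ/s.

Extent of reaction ξ = 0.387 × 278 = 107.59 mol/min
Reaction term: ξ·ΔH°_rxn = 107.59 × 19.0 = 2044.1 kJ/min
Q = ΔH = 2044.1 kJ/min = 34.069 kW
Heat supplied = 34.069 kJ/s

Q_in = 34.1 kJ/s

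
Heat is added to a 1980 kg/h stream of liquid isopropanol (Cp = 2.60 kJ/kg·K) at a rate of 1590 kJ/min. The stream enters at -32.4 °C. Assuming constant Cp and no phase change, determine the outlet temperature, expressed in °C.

Q = 1590 kJ/min = 95400 kJ/h
ΔT = Q/(ṁ·Cp) = 95400/(1980×2.60) = 18.531 K
T_out = -32.4 + 18.531 = -13.869 °C

T_out = -13.9 °C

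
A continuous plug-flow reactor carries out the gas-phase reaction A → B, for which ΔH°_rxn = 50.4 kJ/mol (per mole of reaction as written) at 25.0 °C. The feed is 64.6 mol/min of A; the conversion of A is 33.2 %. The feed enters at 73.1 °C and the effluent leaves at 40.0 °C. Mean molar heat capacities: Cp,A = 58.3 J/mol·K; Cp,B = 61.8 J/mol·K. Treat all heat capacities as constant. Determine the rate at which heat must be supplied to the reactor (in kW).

Extent of reaction ξ = 0.332 × 64.6 = 21.447 mol/min
Reaction term: ξ·ΔH°_rxn = 21.447 × 50.4 = 1080.9 kJ/min
Sensible, feed 73.1→25 °C: -181.15 kJ/min
Outlet flows (mol/min): A 43.153, B 21.447
Sensible, products 25→40.0 °C: 57.619 kJ/min
Q = ΔH = 957.4 kJ/min = 15.957 kW
Heat supplied = 15.957 kW

Q_in = 16.0 kW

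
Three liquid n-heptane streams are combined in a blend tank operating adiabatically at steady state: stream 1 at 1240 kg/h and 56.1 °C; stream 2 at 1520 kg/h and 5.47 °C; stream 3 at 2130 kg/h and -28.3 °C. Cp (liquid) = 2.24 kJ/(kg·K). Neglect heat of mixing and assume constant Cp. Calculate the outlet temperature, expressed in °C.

T_out = 3.60 °C

Energy balance with Q = 0: Σ ṁᵢCp,ᵢ(T_out − Tᵢ) = 0
T_out = Σ ṁᵢCp,ᵢTᵢ / Σ ṁᵢCp,ᵢ
      = 39423 / 10954 = 3.5991 °C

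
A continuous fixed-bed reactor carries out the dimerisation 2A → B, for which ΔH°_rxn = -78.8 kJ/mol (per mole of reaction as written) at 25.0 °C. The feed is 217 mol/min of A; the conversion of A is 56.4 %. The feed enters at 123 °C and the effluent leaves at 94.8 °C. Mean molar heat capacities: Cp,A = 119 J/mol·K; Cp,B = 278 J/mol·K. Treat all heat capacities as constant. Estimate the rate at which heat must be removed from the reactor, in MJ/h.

Extent of reaction ξ = 0.564 × 217 / 2 = 61.194 mol/min
Reaction term: ξ·ΔH°_rxn = 61.194 × -78.8 = -4822.1 kJ/min
Sensible, feed 123→25 °C: -2530.7 kJ/min
Outlet flows (mol/min): A 94.612, B 61.194
Sensible, products 25→94.8 °C: 1973.3 kJ/min
Q = ΔH = -5379.4 kJ/min = -89.657 kW
Heat removed = 322.77 MJ/h

Q_out = 323 MJ/h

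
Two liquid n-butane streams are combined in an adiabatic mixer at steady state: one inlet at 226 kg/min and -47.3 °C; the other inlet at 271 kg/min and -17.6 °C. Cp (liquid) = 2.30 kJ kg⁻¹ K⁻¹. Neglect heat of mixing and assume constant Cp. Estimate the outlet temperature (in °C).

Energy balance with Q = 0: Σ ṁᵢCp,ᵢ(T_out − Tᵢ) = 0
T_out = Σ ṁᵢCp,ᵢTᵢ / Σ ṁᵢCp,ᵢ
      = -35557 / 1143.1 = -31.105 °C

T_out = -31.1 °C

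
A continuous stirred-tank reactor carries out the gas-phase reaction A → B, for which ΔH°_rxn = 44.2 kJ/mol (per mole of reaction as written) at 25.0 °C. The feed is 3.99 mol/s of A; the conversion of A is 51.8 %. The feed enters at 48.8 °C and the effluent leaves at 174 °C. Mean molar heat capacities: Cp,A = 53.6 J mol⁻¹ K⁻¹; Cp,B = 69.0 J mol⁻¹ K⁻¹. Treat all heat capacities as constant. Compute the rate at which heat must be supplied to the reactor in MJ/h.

Extent of reaction ξ = 0.518 × 3.99 = 2.0668 mol/s
Reaction term: ξ·ΔH°_rxn = 2.0668 × 44.2 = 91.353 kJ/s
Sensible, feed 48.8→25 °C: -5.09 kJ/s
Outlet flows (mol/s): A 1.9232, B 2.0668
Sensible, products 25→174 °C: 36.608 kJ/s
Q = ΔH = 122.87 kJ/s = 122.87 kW
Heat supplied = 442.34 MJ/h

Q_in = 442 MJ/h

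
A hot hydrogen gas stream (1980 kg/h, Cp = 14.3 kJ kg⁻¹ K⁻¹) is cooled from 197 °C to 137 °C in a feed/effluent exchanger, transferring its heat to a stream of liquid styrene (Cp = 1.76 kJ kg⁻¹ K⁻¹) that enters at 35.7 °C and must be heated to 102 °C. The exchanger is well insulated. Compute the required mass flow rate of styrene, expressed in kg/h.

Heat released by hot stream: Q = 1980 × 14.3 × (197 − 137) = 1.6988e+06 kJ/h
Energy balance on cold side (adiabatic exchanger): Q = ṁ_c·Cp_c·(T_c,out − T_c,in)
ṁ_c = 1.6988e+06 / [1.76 × (102 − 35.7)] = 14559 kg/h

ṁ_c = 14600 kg/h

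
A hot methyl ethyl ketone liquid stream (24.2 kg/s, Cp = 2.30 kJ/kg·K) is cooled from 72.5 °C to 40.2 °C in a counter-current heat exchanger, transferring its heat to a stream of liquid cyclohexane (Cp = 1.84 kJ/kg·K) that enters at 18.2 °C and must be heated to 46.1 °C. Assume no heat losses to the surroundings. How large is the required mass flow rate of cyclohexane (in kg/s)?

ṁ_c = 35.0 kg/s

Heat released by hot stream: Q = 24.2 × 2.30 × (72.5 − 40.2) = 1797.8 kJ/s
Energy balance on cold side (adiabatic exchanger): Q = ṁ_c·Cp_c·(T_c,out − T_c,in)
ṁ_c = 1797.8 / [1.84 × (46.1 − 18.2)] = 35.021 kg/s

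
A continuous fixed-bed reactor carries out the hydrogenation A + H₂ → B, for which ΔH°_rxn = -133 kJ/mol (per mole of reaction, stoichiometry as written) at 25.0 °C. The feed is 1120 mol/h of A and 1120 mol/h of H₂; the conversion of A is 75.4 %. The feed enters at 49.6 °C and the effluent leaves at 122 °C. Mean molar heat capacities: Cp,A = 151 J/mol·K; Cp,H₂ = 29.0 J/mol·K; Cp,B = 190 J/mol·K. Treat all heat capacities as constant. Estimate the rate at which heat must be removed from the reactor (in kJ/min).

Extent of reaction ξ = 0.754 × 1120 = 844.48 mol/h
Reaction term: ξ·ΔH°_rxn = 844.48 × -133 = -112320 kJ/h
Sensible, feed 49.6→25 °C: -4959.4 kJ/h
Outlet flows (mol/h): A 275.52, H₂ 275.52, B 844.48
Sensible, products 25→122 °C: 20374 kJ/h
Q = ΔH = -96901 kJ/h = -26.917 kW
Heat removed = 1615 kJ/min

Q_out = 1620 kJ/min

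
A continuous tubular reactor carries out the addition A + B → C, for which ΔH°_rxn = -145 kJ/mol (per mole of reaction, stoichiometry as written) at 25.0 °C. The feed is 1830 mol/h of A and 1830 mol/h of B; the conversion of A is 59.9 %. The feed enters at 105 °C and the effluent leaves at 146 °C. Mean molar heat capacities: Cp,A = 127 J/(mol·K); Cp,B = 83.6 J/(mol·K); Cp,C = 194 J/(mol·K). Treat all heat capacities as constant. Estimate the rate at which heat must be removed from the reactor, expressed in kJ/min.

Q_out = 2420 kJ/min

Extent of reaction ξ = 0.599 × 1830 = 1096.2 mol/h
Reaction term: ξ·ΔH°_rxn = 1096.2 × -145 = -158940 kJ/h
Sensible, feed 105→25 °C: -30832 kJ/h
Outlet flows (mol/h): A 733.83, B 733.83, C 1096.2
Sensible, products 25→146 °C: 44431 kJ/h
Q = ΔH = -145350 kJ/h = -40.374 kW
Heat removed = 2422.4 kJ/min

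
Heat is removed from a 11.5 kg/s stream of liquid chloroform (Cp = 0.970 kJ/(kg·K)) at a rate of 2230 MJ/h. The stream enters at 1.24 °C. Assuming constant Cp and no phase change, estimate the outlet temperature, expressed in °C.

T_out = -54.3 °C

Q = 2230 MJ/h = 619.44 kJ/s
ΔT = Q/(ṁ·Cp) = 619.44/(11.5×0.970) = 55.531 K
T_out = 1.24 − 55.531 = -54.291 °C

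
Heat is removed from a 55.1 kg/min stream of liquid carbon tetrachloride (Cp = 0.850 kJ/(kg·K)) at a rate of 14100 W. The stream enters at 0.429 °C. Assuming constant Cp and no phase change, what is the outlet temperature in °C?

T_out = -17.6 °C

Q = 14100 W = 846 kJ/min
ΔT = Q/(ṁ·Cp) = 846/(55.1×0.850) = 18.063 K
T_out = 0.429 − 18.063 = -17.634 °C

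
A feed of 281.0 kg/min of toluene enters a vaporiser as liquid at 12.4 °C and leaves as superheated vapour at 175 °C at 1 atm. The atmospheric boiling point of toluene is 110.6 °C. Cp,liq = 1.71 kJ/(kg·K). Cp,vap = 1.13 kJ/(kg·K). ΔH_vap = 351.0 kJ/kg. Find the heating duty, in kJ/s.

Q = 2770 kJ/s

liquid 12.4→110.6 °C: 167.92 kJ/kg
vaporisation at 110.6 °C: 351 kJ/kg
vapour 110.6→175 °C: 72.772 kJ/kg
Δh = 167.92 + 351 + 72.772 = 591.69 kJ/kg
Q = ṁ·Δh = 281.0 kg/min × 591.69 kJ/kg = 166270 kJ/min
|Q| = 2771.1 kW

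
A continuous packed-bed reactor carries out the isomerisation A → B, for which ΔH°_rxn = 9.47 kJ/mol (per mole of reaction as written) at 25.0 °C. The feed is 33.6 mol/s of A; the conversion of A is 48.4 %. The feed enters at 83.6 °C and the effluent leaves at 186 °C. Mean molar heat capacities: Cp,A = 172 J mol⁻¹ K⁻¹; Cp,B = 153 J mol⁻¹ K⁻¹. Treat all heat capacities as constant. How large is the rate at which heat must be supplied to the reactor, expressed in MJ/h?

Q_in = 2510 MJ/h

Extent of reaction ξ = 0.484 × 33.6 = 16.262 mol/s
Reaction term: ξ·ΔH°_rxn = 16.262 × 9.47 = 154 kJ/s
Sensible, feed 83.6→25 °C: -338.66 kJ/s
Outlet flows (mol/s): A 17.338, B 16.262
Sensible, products 25→186 °C: 880.7 kJ/s
Q = ΔH = 696.05 kJ/s = 696.05 kW
Heat supplied = 2505.8 MJ/h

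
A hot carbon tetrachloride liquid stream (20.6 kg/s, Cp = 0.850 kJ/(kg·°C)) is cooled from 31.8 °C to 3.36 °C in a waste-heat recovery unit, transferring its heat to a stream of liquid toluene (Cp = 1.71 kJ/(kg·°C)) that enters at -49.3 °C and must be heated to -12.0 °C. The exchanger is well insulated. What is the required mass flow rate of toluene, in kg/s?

Heat released by hot stream: Q = 20.6 × 0.850 × (31.8 − 3.36) = 497.98 kJ/s
Energy balance on cold side (adiabatic exchanger): Q = ṁ_c·Cp_c·(T_c,out − T_c,in)
ṁ_c = 497.98 / [1.71 × (-12.0 − -49.3)] = 7.8075 kg/s

ṁ_c = 7.81 kg/s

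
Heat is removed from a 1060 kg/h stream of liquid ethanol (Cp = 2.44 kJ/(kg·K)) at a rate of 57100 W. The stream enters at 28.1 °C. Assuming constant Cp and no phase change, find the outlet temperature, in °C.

T_out = -51.4 °C

Q = 57100 W = 205560 kJ/h
ΔT = Q/(ṁ·Cp) = 205560/(1060×2.44) = 79.477 K
T_out = 28.1 − 79.477 = -51.377 °C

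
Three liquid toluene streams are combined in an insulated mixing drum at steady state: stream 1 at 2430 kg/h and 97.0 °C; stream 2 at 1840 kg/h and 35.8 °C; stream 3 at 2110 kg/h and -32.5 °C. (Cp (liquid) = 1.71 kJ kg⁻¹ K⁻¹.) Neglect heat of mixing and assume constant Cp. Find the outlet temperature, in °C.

Adiabatic, steady state ⇒ Σ ṁᵢCp,ᵢ(T_out − Tᵢ) = 0
Σ ṁᵢCp,ᵢTᵢ = 2430×1.71×97.0 + 1840×1.71×35.8 + 2110×1.71×-32.5 = 398440
Σ ṁᵢCp,ᵢ = 2430×1.71 + 1840×1.71 + 2110×1.71 = 10910
T_out = 398440 / 10910 = 36.521 °C

T_out = 36.5 °C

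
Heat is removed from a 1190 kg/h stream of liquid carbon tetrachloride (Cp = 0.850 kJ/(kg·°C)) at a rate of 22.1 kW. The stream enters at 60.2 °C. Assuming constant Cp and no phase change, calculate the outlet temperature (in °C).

T_out = -18.5 °C

Q = 22.1 kW = 79560 kJ/h
ΔT = Q/(ṁ·Cp) = 79560/(1190×0.850) = 78.655 K
T_out = 60.2 − 78.655 = -18.455 °C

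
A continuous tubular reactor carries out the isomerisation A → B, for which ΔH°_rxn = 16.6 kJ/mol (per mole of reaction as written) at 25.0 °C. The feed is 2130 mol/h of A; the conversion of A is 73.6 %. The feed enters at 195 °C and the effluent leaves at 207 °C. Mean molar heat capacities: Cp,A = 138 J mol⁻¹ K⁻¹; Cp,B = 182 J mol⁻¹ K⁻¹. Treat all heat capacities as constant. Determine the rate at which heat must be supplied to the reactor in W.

Extent of reaction ξ = 0.736 × 2130 = 1567.7 mol/h
Reaction term: ξ·ΔH°_rxn = 1567.7 × 16.6 = 26023 kJ/h
Sensible, feed 195→25 °C: -49970 kJ/h
Outlet flows (mol/h): A 562.32, B 1567.7
Sensible, products 25→207 °C: 66051 kJ/h
Q = ΔH = 42105 kJ/h = 11.696 kW
Heat supplied = 11696 W

Q_in = 11700 W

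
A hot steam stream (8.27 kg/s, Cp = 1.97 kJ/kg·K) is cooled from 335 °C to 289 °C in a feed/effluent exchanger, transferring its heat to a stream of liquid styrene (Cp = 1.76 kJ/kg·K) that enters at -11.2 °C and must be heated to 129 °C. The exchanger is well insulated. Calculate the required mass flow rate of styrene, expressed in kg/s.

ṁ_c = 3.04 kg/s

Heat released by hot stream: Q = 8.27 × 1.97 × (335 − 289) = 749.43 kJ/s
Energy balance on cold side (adiabatic exchanger): Q = ṁ_c·Cp_c·(T_c,out − T_c,in)
ṁ_c = 749.43 / [1.76 × (129 − -11.2)] = 3.0372 kg/s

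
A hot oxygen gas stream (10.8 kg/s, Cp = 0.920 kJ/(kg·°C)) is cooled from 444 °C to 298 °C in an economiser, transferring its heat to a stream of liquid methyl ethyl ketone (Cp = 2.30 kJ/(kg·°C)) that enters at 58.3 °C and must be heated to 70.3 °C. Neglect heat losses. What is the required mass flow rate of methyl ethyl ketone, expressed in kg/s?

Heat released by hot stream: Q = 10.8 × 0.920 × (444 − 298) = 1450.7 kJ/s
Energy balance on cold side (adiabatic exchanger): Q = ṁ_c·Cp_c·(T_c,out − T_c,in)
ṁ_c = 1450.7 / [2.30 × (70.3 − 58.3)] = 52.56 kg/s

ṁ_c = 52.6 kg/s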